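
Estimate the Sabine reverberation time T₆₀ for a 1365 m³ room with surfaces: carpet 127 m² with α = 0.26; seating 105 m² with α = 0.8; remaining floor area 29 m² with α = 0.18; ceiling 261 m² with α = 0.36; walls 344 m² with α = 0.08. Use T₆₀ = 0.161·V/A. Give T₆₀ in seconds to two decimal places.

0.90 s

A = Σ Sᵢαᵢ = 127·0.26 + 105·0.8 + 29·0.18 + 261·0.36 + 344·0.08 = 243.72 m².
T₆₀ = 0.161·V/A = 0.161·1365/243.72 = 0.902 s.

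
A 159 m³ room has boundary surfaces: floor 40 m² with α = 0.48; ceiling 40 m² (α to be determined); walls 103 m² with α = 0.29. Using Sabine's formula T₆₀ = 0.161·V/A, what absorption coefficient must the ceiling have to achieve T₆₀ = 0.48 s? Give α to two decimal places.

0.11

Required total absorption A = 0.161·159/0.48 = 53.33 m².
Absorption from the other surfaces = 40·0.48 + 103·0.29 = 49.07 m², so the ceiling must supply 4.26 m² over 40 m².
α = 4.26/40 = 0.107.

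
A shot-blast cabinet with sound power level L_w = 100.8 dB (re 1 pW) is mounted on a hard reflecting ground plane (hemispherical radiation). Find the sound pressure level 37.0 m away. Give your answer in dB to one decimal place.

61.5 dB

The power spreads over a hemisphere of area 2π·r², so L_p = L_w − 10·log₁₀(2π·r²).
2π·r² = 8602 m², 10·log₁₀ of that is 39.346 dB.
L_p = 100.8 − 39.346 = 61.45 dB.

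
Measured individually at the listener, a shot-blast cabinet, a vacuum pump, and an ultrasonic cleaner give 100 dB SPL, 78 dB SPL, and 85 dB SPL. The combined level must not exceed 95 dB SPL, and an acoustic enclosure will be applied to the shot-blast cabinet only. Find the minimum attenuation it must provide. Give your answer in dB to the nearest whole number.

6 dB

Fixed contribution from the other sources: Σ 10^(L/10) = 10^(78/10) + 10^(85/10) = 3.793e+08 (85.79 dB SPL).
The limit corresponds to 10^(95/10) = 3.162e+09; subtracting the fixed part leaves 2.783e+09 for the shot-blast cabinet, i.e. 94.45 dB SPL.
So the shot-blast cabinet must be reduced from 100 to 94.45 dB SPL: IL = 5.55 dB.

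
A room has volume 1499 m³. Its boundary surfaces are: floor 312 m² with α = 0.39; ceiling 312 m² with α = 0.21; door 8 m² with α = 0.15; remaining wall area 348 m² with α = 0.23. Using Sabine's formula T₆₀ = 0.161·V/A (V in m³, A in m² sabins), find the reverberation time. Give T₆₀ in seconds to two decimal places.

0.90 s

A = Σ Sᵢαᵢ = 312·0.39 + 312·0.21 + 8·0.15 + 348·0.23 = 268.44 m².
T₆₀ = 0.161·V/A = 0.161·1499/268.44 = 0.899 s.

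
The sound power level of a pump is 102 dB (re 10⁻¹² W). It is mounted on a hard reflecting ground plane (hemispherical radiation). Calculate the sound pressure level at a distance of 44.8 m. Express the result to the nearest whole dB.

61 dB

L_p = L_w − 10·log₁₀(2π·r²) with r = 44.8 m.
2π·r² = 1.261e+04 m², 10·log₁₀ of that is 41.007 dB.
L_p = 102 − 41.007 = 60.99 dB.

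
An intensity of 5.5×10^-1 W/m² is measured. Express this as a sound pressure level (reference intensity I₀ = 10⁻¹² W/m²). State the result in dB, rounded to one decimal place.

I/I₀ = 5.5×10^-1/10⁻¹² = 5.5×10^11, and L = 10·log₁₀(I/I₀).
L = 10·(0.7404 + 11) = 117.40 dB.

117.4 dB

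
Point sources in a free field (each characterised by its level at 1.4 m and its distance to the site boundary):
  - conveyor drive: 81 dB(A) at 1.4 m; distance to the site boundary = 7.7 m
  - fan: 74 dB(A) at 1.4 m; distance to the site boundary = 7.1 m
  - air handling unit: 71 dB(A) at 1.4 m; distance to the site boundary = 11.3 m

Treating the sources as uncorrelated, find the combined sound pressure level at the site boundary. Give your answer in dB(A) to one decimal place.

First find each source's level at the receiver (point-source: −20·log₁₀(r/r_ref)), then combine on an intensity basis.
conveyor drive: 81 − 20·log₁₀(7.7/1.4) = 81 − 14.81 = 66.19 dB(A).
fan: 74 − 20·log₁₀(7.1/1.4) = 74 − 14.10 = 59.90 dB(A).
air handling unit: 71 − 20·log₁₀(11.3/1.4) = 71 − 18.14 = 52.86 dB(A).
Σ 10^(L/10) = 5.332e+06 → L_total = 10·log₁₀(5.332e+06) = 67.27 dB(A).

67.3 dB(A)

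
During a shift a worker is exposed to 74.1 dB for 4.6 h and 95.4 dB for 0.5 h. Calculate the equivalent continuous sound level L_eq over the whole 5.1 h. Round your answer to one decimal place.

Weight each interval's intensity by its duration and average over T = 5.1 h:
Σ tᵢ·10^(Lᵢ/10) = 4.6·10^(74.1/10) + 0.5·10^(95.4/10) = 1.852e+09.
L_eq = 10·log₁₀(1.852e+09/5.1) = 85.60 dB.

85.6 dB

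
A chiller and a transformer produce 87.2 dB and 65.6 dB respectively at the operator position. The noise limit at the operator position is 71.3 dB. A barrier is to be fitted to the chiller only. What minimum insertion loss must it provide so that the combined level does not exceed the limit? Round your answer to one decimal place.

17.3 dB

Everything except the chiller sums to 10^(65.6/10) = 3.631e+06 in linear terms, 65.60 dB.
To meet 71.3 dB overall, the treated chiller may contribute at most 10^(71.3/10) − 3.631e+06 = 9.859e+06, i.e. 69.94 dB.
Required insertion loss = 87.2 − 69.94 = 17.26 dB.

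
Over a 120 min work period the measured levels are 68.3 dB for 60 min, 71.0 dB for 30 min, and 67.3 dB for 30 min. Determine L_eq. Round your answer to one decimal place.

69.0 dB

The energy average is taken in the linear domain: L_eq = 10·log₁₀[(Σ tᵢ·10^(Lᵢ/10))/T], T = 120 min.
Σ tᵢ·10^(Lᵢ/10) = 60·10^(68.3/10) + 30·10^(71.0/10) + 30·10^(67.3/10) = 9.444e+08.
L_eq = 10·log₁₀(9.444e+08/120) = 68.96 dB.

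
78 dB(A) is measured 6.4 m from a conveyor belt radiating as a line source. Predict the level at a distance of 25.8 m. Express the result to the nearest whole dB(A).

72 dB(A)

Line-source attenuation: ΔL = 10·log₁₀(r₂/r₁) = 10·log₁₀(25.8/6.4) = 6.054 dB.
L₂ = 78 − 10·log₁₀(25.8/6.4) = 78 − 6.054 = 71.95 dB(A).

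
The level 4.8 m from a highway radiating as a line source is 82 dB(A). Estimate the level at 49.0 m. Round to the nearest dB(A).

72 dB(A)

Cylindrical spreading from a line source gives a 10·log₁₀(r₂/r₁) drop.
L₂ = 82 − 10·log₁₀(49.0/4.8) = 82 − 10.090 = 71.91 dB(A).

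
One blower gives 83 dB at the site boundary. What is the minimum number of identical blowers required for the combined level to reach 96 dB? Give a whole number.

N identical sources give L₁ + 10·log₁₀ N, so require 10·log₁₀ N ≥ 96 − 83 = 13.0 dB.
N ≥ 10^(13.0/10) = 19.953, so N = 20.

20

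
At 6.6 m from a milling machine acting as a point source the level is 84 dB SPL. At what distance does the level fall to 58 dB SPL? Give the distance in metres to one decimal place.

The 26.0 dB drop corresponds to a distance ratio of 10^(26.0/20) for a point source.
r₂ = 6.6·10^((84−58)/20) = 6.6·10^(26.0/20) = 131.69 m.

131.7 m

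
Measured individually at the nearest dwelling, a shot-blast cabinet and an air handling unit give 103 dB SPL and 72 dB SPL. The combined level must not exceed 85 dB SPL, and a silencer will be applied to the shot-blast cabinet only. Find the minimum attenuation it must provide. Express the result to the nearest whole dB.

Everything except the shot-blast cabinet sums to 10^(72/10) = 1.585e+07 in linear terms, 72.00 dB SPL.
The limit corresponds to 10^(85/10) = 3.162e+08; subtracting the fixed part leaves 3.004e+08 for the shot-blast cabinet, i.e. 84.78 dB SPL.
Required insertion loss = 103 − 84.78 = 18.22 dB.

18 dB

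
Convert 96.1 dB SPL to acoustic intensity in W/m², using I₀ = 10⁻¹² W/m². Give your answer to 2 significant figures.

0.0041 W/m²

I/I₀ = 10^(96.1/10) = 4.074e+09, so I = 4.074e+09 × 10⁻¹² W/m².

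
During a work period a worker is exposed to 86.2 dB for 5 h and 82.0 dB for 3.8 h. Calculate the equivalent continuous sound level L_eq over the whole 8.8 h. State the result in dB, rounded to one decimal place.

84.8 dB

The energy average is taken in the linear domain: L_eq = 10·log₁₀[(Σ tᵢ·10^(Lᵢ/10))/T], T = 8.8 h.
Σ tᵢ·10^(Lᵢ/10) = 5·10^(86.2/10) + 3.8·10^(82.0/10) = 2.687e+09.
L_eq = 10·log₁₀(2.687e+09/8.8) = 84.85 dB.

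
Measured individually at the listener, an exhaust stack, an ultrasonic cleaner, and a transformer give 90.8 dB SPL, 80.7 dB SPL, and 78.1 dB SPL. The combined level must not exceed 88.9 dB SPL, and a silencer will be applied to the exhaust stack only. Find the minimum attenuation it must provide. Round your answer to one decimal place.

3.1 dB

Everything except the exhaust stack sums to 10^(80.7/10) + 10^(78.1/10) = 1.821e+08 in linear terms, 82.60 dB SPL.
The limit corresponds to 10^(88.9/10) = 7.762e+08; subtracting the fixed part leaves 5.942e+08 for the exhaust stack, i.e. 87.74 dB SPL.
So the exhaust stack must be reduced from 90.8 to 87.74 dB SPL: IL = 3.06 dB.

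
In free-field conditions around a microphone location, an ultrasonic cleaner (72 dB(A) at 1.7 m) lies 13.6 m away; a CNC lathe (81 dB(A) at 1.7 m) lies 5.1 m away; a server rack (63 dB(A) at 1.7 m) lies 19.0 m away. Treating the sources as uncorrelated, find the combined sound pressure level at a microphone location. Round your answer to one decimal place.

Propagate each source to the receiver with L = L_ref − 20·log₁₀(r/r_ref), then add intensities.
ultrasonic cleaner: 72 − 20·log₁₀(13.6/1.7) = 72 − 18.06 = 53.94 dB(A).
CNC lathe: 81 − 20·log₁₀(5.1/1.7) = 81 − 9.54 = 71.46 dB(A).
server rack: 63 − 20·log₁₀(19.0/1.7) = 63 − 20.97 = 42.03 dB(A).
Σ 10^(L/10) = 1.425e+07 → L_total = 10·log₁₀(1.425e+07) = 71.54 dB(A).

71.5 dB(A)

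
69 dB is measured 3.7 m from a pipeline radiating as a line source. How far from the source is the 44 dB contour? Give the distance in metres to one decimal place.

For a line source L₁ − L₂ = 10·log₁₀(r₂/r₁), so r₂ = r₁·10^((L₁−L₂)/10).
r₂ = 3.7·10^((69−44)/10) = 3.7·10^(25.0/10) = 1170.04 m.

1170.0 m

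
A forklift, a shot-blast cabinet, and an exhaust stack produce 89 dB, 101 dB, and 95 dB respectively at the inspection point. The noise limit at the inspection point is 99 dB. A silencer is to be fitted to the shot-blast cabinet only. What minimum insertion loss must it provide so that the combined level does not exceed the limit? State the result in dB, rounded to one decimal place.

The untreated sources together contribute 10^(89/10) + 10^(95/10) = 3.957e+09, i.e. 95.97 dB.
To meet 99 dB overall, the treated shot-blast cabinet may contribute at most 10^(99/10) − 3.957e+09 = 3.987e+09, i.e. 96.01 dB.
Required insertion loss = 101 − 96.01 = 4.99 dB.

5.0 dB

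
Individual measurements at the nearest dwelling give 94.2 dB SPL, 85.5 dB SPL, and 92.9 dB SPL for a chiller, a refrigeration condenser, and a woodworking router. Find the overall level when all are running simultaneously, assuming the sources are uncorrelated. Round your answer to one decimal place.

96.9 dB SPL

Incoherent sources combine by intensity addition: L_total = 10·log₁₀(Σ 10^(L_i/10)).
Σ 10^(L/10) = 10^(94.2/10) + 10^(85.5/10) + 10^(92.9/10) = 4.935e+09.
L_total = 10·log₁₀(4.935e+09) = 96.93 dB SPL.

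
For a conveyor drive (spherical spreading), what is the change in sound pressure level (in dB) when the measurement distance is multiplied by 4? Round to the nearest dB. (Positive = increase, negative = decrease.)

-12 dB

Point-source spreading: ΔL = −20·log₁₀(r₂/r₁).
ΔL = −20·log₁₀(4) = -12.04 dB.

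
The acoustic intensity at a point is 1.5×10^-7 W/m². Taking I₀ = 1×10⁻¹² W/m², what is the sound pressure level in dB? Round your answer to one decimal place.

L = 10·log₁₀(I/I₀) = 10·log₁₀(1.5×10^-7/10⁻¹²) = 10·log₁₀(1.5×10^5).
L = 10·(0.1761 + 5) = 51.76 dB.

51.8 dB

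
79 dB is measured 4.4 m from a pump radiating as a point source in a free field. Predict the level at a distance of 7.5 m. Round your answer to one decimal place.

74.4 dB

Point-source attenuation: ΔL = 20·log₁₀(r₂/r₁) = 20·log₁₀(7.5/4.4) = 4.632 dB.
L₂ = 79 − 20·log₁₀(7.5/4.4) = 79 − 4.632 = 74.37 dB.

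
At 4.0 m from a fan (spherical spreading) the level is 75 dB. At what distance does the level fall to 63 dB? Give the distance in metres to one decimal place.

The 12.0 dB drop corresponds to a distance ratio of 10^(12.0/20) for a point source.
r₂ = 4.0·10^((75−63)/20) = 4.0·10^(12.0/20) = 15.92 m.

15.9 m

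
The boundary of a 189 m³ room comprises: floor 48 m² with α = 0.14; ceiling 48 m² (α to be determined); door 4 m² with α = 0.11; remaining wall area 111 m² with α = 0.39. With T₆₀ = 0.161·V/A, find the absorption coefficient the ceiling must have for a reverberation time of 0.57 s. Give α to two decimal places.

0.06

Required total absorption A = 0.161·189/0.57 = 53.38 m².
Absorption from the other surfaces = 48·0.14 + 4·0.11 + 111·0.39 = 50.45 m², so the ceiling must supply 2.93 m² over 48 m².
α = 2.93/48 = 0.061.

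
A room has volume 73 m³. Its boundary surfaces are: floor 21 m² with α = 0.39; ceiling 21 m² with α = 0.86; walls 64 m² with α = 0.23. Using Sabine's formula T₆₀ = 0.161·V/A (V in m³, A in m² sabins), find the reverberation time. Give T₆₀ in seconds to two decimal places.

0.29 s

A = Σ Sᵢαᵢ = 21·0.39 + 21·0.86 + 64·0.23 = 40.97 m².
T₆₀ = 0.161·V/A = 0.161·73/40.97 = 0.287 s.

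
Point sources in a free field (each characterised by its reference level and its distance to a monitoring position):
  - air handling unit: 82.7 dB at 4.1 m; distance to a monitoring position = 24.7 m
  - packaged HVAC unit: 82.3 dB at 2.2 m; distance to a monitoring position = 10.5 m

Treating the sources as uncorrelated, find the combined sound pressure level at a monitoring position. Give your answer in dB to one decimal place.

71.0 dB

Propagate each source to the receiver with L = L_ref − 20·log₁₀(r/r_ref), then add intensities.
air handling unit: 82.7 − 20·log₁₀(24.7/4.1) = 82.7 − 15.60 = 67.10 dB.
packaged HVAC unit: 82.3 − 20·log₁₀(10.5/2.2) = 82.3 − 13.58 = 68.72 dB.
Σ 10^(L/10) = 1.259e+07 → L_total = 10·log₁₀(1.259e+07) = 71.00 dB.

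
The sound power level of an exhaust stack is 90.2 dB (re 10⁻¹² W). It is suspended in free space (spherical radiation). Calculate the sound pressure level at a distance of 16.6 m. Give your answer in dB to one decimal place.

54.8 dB

The power spreads over a sphere of area 4π·r², so L_p = L_w − 10·log₁₀(4π·r²).
4π·r² = 3463 m², 10·log₁₀ of that is 35.394 dB.
L_p = 90.2 − 35.394 = 54.81 dB.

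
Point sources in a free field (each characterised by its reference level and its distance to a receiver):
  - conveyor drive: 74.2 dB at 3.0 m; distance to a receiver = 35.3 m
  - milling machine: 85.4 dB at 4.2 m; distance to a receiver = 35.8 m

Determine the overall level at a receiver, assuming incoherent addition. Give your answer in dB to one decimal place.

First find each source's level at the receiver (point-source: −20·log₁₀(r/r_ref)), then combine on an intensity basis.
conveyor drive: 74.2 − 20·log₁₀(35.3/3.0) = 74.2 − 21.41 = 52.79 dB.
milling machine: 85.4 − 20·log₁₀(35.8/4.2) = 85.4 − 18.61 = 66.79 dB.
Σ 10^(L/10) = 4.962e+06 → L_total = 10·log₁₀(4.962e+06) = 66.96 dB.

67.0 dB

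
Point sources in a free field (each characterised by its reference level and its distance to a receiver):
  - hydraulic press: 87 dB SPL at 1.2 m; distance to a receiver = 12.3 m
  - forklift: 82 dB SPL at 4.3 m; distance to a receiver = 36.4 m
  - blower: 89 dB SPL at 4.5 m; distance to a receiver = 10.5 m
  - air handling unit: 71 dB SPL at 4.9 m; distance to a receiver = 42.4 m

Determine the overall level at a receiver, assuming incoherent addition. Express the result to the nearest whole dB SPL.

82 dB SPL

First find each source's level at the receiver (point-source: −20·log₁₀(r/r_ref)), then combine on an intensity basis.
hydraulic press: 87 − 20·log₁₀(12.3/1.2) = 87 − 20.21 = 66.79 dB SPL.
forklift: 82 − 20·log₁₀(36.4/4.3) = 82 − 18.55 = 63.45 dB SPL.
blower: 89 − 20·log₁₀(10.5/4.5) = 89 − 7.36 = 81.64 dB SPL.
air handling unit: 71 − 20·log₁₀(42.4/4.9) = 71 − 18.74 = 52.26 dB SPL.
Σ 10^(L/10) = 1.530e+08 → L_total = 10·log₁₀(1.530e+08) = 81.85 dB SPL.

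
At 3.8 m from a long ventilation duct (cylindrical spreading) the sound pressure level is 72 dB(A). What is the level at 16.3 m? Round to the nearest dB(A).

66 dB(A)

Line-source attenuation: ΔL = 10·log₁₀(r₂/r₁) = 10·log₁₀(16.3/3.8) = 6.324 dB.
L₂ = 72 − 10·log₁₀(16.3/3.8) = 72 − 6.324 = 65.68 dB(A).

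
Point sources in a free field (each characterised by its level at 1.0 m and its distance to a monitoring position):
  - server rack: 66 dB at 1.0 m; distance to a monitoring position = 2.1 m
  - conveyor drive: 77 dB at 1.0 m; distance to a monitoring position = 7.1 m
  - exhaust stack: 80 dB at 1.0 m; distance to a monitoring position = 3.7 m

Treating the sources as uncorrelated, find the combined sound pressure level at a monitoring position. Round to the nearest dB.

70 dB

Apply inverse-square spreading to bring every level to the receiver, then sum 10^(L/10).
server rack: 66 − 20·log₁₀(2.1/1.0) = 66 − 6.44 = 59.56 dB.
conveyor drive: 77 − 20·log₁₀(7.1/1.0) = 77 − 17.03 = 59.97 dB.
exhaust stack: 80 − 20·log₁₀(3.7/1.0) = 80 − 11.36 = 68.64 dB.
Σ 10^(L/10) = 9.202e+06 → L_total = 10·log₁₀(9.202e+06) = 69.64 dB.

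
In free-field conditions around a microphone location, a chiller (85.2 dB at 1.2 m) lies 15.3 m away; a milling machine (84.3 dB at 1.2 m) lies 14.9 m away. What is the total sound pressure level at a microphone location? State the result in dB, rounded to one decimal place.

65.8 dB

Propagate each source to the receiver with L = L_ref − 20·log₁₀(r/r_ref), then add intensities.
chiller: 85.2 − 20·log₁₀(15.3/1.2) = 85.2 − 22.11 = 63.09 dB.
milling machine: 84.3 − 20·log₁₀(14.9/1.2) = 84.3 − 21.88 = 62.42 dB.
Σ 10^(L/10) = 3.783e+06 → L_total = 10·log₁₀(3.783e+06) = 65.78 dB.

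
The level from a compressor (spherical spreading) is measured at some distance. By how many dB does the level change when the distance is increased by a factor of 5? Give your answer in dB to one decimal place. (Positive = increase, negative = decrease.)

With spherical spreading the level changes by −20·log₁₀(r₂/r₁).
ΔL = −20·log₁₀(5) = -13.98 dB.

-14.0 dB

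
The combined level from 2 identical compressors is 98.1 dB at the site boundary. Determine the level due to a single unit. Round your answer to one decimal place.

95.1 dB

2 equal contributions raise the level by 10·log₁₀ 2 = 3.010 dB, so each unit alone gives 98.1 − 3.010.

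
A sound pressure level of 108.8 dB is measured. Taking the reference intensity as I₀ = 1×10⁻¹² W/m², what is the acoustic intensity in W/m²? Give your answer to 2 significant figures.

I/I₀ = 10^(108.8/10) = 7.586e+10, so I = 7.586e+10 × 10⁻¹² W/m².

0.076 W/m²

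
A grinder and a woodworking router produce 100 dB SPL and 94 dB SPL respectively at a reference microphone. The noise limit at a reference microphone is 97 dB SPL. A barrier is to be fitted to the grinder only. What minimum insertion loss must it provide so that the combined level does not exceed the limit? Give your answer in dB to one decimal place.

The untreated sources together contribute 10^(94/10) = 2.512e+09, i.e. 94.00 dB SPL.
To meet 97 dB SPL overall, the treated grinder may contribute at most 10^(97/10) − 2.512e+09 = 2.500e+09, i.e. 93.98 dB SPL.
Required insertion loss = 100 − 93.98 = 6.02 dB.

6.0 dB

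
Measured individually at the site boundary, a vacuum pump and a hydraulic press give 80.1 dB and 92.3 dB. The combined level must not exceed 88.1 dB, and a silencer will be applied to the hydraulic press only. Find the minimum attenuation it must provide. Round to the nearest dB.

The untreated sources together contribute 10^(80.1/10) = 1.023e+08, i.e. 80.10 dB.
The limit corresponds to 10^(88.1/10) = 6.457e+08; subtracting the fixed part leaves 5.433e+08 for the hydraulic press, i.e. 87.35 dB.
Required insertion loss = 92.3 − 87.35 = 4.95 dB.

5 dB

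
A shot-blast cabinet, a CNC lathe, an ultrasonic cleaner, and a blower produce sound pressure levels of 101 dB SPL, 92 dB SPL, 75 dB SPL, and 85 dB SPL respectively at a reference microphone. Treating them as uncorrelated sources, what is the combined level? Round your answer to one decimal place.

101.6 dB SPL

Incoherent sources combine by intensity addition: L_total = 10·log₁₀(Σ 10^(L_i/10)).
Σ 10^(L/10) = 10^(101/10) + 10^(92/10) + 10^(75/10) + 10^(85/10) = 1.452e+10.
L_total = 10·log₁₀(1.452e+10) = 101.62 dB SPL.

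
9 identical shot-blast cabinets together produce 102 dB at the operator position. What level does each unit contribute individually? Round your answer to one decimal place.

For N identical incoherent sources L_total = L₁ + 10·log₁₀ N, so L₁ = 102 − 10·log₁₀(9) = 102 − 9.542.

92.5 dB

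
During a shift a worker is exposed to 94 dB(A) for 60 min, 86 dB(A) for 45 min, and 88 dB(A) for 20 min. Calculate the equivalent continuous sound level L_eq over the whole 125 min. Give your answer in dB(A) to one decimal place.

91.6 dB(A)

Weight each interval's intensity by its duration and average over T = 125 min:
Σ tᵢ·10^(Lᵢ/10) = 60·10^(94/10) + 45·10^(86/10) + 20·10^(88/10) = 1.812e+11.
L_eq = 10·log₁₀(1.812e+11/125) = 91.61 dB(A).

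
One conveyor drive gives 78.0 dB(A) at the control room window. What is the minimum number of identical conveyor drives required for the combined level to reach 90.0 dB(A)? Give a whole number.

N identical sources give L₁ + 10·log₁₀ N, so require 10·log₁₀ N ≥ 90.0 − 78.0 = 12.0 dB.
N ≥ 10^(12.0/10) = 15.849, so N = 16.

16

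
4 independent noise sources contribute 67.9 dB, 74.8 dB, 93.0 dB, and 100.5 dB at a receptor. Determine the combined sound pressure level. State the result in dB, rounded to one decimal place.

101.2 dB

For uncorrelated sources the intensities add, so convert each level to linear form, sum, and take 10·log₁₀ of the total.
Σ 10^(L/10) = 10^(67.9/10) + 10^(74.8/10) + 10^(93.0/10) + 10^(100.5/10) = 1.325e+10.
L_total = 10·log₁₀(1.325e+10) = 101.22 dB.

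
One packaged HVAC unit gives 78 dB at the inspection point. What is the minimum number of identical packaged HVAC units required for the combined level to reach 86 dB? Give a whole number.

N identical sources give L₁ + 10·log₁₀ N, so require 10·log₁₀ N ≥ 86 − 78 = 8.0 dB.
N ≥ 10^(8.0/10) = 6.310, so N = 7.

7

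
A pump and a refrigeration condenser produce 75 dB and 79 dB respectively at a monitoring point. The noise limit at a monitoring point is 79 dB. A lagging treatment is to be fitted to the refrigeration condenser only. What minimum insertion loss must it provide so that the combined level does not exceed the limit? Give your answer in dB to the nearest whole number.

Everything except the refrigeration condenser sums to 10^(75/10) = 3.162e+07 in linear terms, 75.00 dB.
The limit corresponds to 10^(79/10) = 7.943e+07; subtracting the fixed part leaves 4.781e+07 for the refrigeration condenser, i.e. 76.80 dB.
Required insertion loss = 79 − 76.80 = 2.20 dB.

2 dB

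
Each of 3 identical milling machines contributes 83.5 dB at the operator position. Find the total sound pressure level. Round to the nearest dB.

With 3 equal, uncorrelated contributions the intensity is 3× that of one unit, giving a rise of 10·log₁₀ 3.
L_total = 83.5 + 10·log₁₀(3) = 83.5 + 4.771 = 88.27 dB.

88 dB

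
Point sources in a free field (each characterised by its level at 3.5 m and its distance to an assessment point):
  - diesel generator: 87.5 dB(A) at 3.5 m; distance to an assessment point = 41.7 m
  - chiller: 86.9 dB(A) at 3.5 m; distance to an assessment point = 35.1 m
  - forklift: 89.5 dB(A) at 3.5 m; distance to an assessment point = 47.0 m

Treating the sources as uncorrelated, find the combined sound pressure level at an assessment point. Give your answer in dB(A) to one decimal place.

Apply inverse-square spreading to bring every level to the receiver, then sum 10^(L/10).
diesel generator: 87.5 − 20·log₁₀(41.7/3.5) = 87.5 − 21.52 = 65.98 dB(A).
chiller: 86.9 − 20·log₁₀(35.1/3.5) = 86.9 − 20.02 = 66.88 dB(A).
forklift: 89.5 − 20·log₁₀(47.0/3.5) = 89.5 − 22.56 = 66.94 dB(A).
Σ 10^(L/10) = 1.377e+07 → L_total = 10·log₁₀(1.377e+07) = 71.39 dB(A).

71.4 dB(A)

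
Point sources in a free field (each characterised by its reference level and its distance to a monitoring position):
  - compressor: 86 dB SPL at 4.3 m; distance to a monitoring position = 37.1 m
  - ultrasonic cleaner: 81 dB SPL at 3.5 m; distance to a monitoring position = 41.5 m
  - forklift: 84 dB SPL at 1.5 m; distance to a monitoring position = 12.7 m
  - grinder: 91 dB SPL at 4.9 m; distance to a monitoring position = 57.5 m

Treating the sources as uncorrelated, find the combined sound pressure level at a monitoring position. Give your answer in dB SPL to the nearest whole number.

73 dB SPL

Propagate each source to the receiver with L = L_ref − 20·log₁₀(r/r_ref), then add intensities.
compressor: 86 − 20·log₁₀(37.1/4.3) = 86 − 18.72 = 67.28 dB SPL.
ultrasonic cleaner: 81 − 20·log₁₀(41.5/3.5) = 81 − 21.48 = 59.52 dB SPL.
forklift: 84 − 20·log₁₀(12.7/1.5) = 84 − 18.55 = 65.45 dB SPL.
grinder: 91 − 20·log₁₀(57.5/4.9) = 91 − 21.39 = 69.61 dB SPL.
Σ 10^(L/10) = 1.889e+07 → L_total = 10·log₁₀(1.889e+07) = 72.76 dB SPL.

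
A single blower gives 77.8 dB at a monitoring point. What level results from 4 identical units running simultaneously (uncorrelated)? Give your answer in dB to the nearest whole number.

With 4 equal, uncorrelated contributions the intensity is 4× that of one unit, giving a rise of 10·log₁₀ 4.
L_total = 77.8 + 10·log₁₀(4) = 77.8 + 6.021 = 83.82 dB.

84 dB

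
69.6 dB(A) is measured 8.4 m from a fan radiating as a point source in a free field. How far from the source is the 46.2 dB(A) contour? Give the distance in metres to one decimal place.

Point-source spreading drops the level by 20·log₁₀(r₂/r₁); inverting, r₂/r₁ = 10^(ΔL/20).
r₂ = 8.4·10^((69.6−46.2)/20) = 8.4·10^(23.4/20) = 124.25 m.

124.2 m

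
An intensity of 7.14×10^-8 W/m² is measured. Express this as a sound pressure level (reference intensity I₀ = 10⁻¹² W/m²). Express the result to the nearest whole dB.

I/I₀ = 7.14×10^-8/10⁻¹² = 7.14×10^4, and L = 10·log₁₀(I/I₀).
L = 10·(0.8537 + 4) = 48.54 dB.

49 dB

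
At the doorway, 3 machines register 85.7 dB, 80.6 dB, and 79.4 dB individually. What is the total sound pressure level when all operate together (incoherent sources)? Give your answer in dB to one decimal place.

87.6 dB

Incoherent sources combine by intensity addition: L_total = 10·log₁₀(Σ 10^(L_i/10)).
Σ 10^(L/10) = 10^(85.7/10) + 10^(80.6/10) + 10^(79.4/10) = 5.734e+08.
L_total = 10·log₁₀(5.734e+08) = 87.58 dB.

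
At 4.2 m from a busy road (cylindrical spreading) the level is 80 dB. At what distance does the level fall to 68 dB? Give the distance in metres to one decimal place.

66.6 m

Line-source spreading drops the level by 10·log₁₀(r₂/r₁); inverting, r₂/r₁ = 10^(ΔL/10).
r₂ = 4.2·10^((80−68)/10) = 4.2·10^(12.0/10) = 66.57 m.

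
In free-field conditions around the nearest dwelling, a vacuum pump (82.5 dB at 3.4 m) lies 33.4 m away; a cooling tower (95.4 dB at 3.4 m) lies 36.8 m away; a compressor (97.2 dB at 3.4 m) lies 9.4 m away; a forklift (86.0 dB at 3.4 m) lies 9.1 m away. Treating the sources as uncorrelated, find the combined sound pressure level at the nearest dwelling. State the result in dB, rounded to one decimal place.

88.9 dB

Propagate each source to the receiver with L = L_ref − 20·log₁₀(r/r_ref), then add intensities.
vacuum pump: 82.5 − 20·log₁₀(33.4/3.4) = 82.5 − 19.85 = 62.65 dB.
cooling tower: 95.4 − 20·log₁₀(36.8/3.4) = 95.4 − 20.69 = 74.71 dB.
compressor: 97.2 − 20·log₁₀(9.4/3.4) = 97.2 − 8.83 = 88.37 dB.
forklift: 86.0 − 20·log₁₀(9.1/3.4) = 86.0 − 8.55 = 77.45 dB.
Σ 10^(L/10) = 7.736e+08 → L_total = 10·log₁₀(7.736e+08) = 88.89 dB.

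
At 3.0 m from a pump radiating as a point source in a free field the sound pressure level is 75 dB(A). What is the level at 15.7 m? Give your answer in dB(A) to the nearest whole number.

For a point source, L₂ = L₁ − 20·log₁₀(r₂/r₁).
L₂ = 75 − 20·log₁₀(15.7/3.0) = 75 − 14.376 = 60.62 dB(A).

61 dB(A)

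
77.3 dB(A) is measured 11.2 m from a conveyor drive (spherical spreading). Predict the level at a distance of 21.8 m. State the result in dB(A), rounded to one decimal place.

For a point source, L₂ = L₁ − 20·log₁₀(r₂/r₁).
L₂ = 77.3 − 20·log₁₀(21.8/11.2) = 77.3 − 5.785 = 71.52 dB(A).

71.5 dB(A)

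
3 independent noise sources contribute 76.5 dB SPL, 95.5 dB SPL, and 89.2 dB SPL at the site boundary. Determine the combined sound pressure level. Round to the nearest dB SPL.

Incoherent sources combine by intensity addition: L_total = 10·log₁₀(Σ 10^(L_i/10)).
Σ 10^(L/10) = 10^(76.5/10) + 10^(95.5/10) + 10^(89.2/10) = 4.425e+09.
L_total = 10·log₁₀(4.425e+09) = 96.46 dB SPL.

96 dB SPL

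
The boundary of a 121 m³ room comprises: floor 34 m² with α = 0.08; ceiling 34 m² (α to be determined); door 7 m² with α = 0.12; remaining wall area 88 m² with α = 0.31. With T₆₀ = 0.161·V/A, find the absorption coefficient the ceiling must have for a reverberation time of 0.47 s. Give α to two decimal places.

A = 0.161·V/T₆₀ = 0.161·121/0.47 = 41.45 m² sabins.
Absorption from the other surfaces = 34·0.08 + 7·0.12 + 88·0.31 = 30.84 m², so the ceiling must supply 10.61 m² over 34 m².
α = 10.61/34 = 0.312.

0.31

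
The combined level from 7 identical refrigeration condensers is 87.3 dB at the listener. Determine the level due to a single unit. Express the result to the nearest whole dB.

Dividing the total intensity by 7 lowers the level by 10·log₁₀ 7 = 8.451 dB: L₁ = 87.3 − 8.451.

79 dB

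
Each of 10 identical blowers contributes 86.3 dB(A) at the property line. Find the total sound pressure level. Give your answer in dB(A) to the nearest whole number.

With 10 equal, uncorrelated contributions the intensity is 10× that of one unit, giving a rise of 10·log₁₀ 10.
L_total = 86.3 + 10·log₁₀(10) = 86.3 + 10.000 = 96.30 dB(A).

96 dB(A)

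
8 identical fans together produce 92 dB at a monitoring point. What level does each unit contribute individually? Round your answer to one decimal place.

8 equal contributions raise the level by 10·log₁₀ 8 = 9.031 dB, so each unit alone gives 92 − 9.031.

83.0 dB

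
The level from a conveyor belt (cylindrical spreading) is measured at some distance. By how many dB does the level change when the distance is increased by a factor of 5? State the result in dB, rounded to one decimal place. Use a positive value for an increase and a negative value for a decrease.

-7.0 dB

Line-source spreading: ΔL = −10·log₁₀(r₂/r₁).
ΔL = −10·log₁₀(5) = -6.99 dB.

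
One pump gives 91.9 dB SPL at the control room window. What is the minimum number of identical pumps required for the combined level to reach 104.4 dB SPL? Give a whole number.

18

N identical sources give L₁ + 10·log₁₀ N, so require 10·log₁₀ N ≥ 104.4 − 91.9 = 12.5 dB.
N ≥ 10^(12.5/10) = 17.783, so N = 18.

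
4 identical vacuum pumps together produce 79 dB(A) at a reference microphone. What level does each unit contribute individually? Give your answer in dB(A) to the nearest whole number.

73 dB(A)

Dividing the total intensity by 4 lowers the level by 10·log₁₀ 4 = 6.021 dB: L₁ = 79 − 6.021.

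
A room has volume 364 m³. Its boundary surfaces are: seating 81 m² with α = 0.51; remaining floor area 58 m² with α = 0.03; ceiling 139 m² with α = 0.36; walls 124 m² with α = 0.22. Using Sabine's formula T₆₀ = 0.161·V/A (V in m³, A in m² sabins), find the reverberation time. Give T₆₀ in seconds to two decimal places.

0.49 s

A = Σ Sᵢαᵢ = 81·0.51 + 58·0.03 + 139·0.36 + 124·0.22 = 120.37 m².
T₆₀ = 0.161·V/A = 0.161·364/120.37 = 0.487 s.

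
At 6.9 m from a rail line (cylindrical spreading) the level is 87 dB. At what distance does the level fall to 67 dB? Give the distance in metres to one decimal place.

Line-source spreading drops the level by 10·log₁₀(r₂/r₁); inverting, r₂/r₁ = 10^(ΔL/10).
r₂ = 6.9·10^((87−67)/10) = 6.9·10^(20.0/10) = 690.00 m.

690.0 m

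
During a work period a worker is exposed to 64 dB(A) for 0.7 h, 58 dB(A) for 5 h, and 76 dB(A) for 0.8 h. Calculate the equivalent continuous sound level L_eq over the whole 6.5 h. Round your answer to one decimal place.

Weight each interval's intensity by its duration and average over T = 6.5 h:
Σ tᵢ·10^(Lᵢ/10) = 0.7·10^(64/10) + 5·10^(58/10) + 0.8·10^(76/10) = 3.676e+07.
L_eq = 10·log₁₀(3.676e+07/6.5) = 67.52 dB(A).

67.5 dB(A)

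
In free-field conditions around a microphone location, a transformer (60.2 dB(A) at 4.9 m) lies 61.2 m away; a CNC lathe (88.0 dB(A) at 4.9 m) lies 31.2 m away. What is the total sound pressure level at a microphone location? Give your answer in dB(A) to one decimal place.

71.9 dB(A)

Propagate each source to the receiver with L = L_ref − 20·log₁₀(r/r_ref), then add intensities.
transformer: 60.2 − 20·log₁₀(61.2/4.9) = 60.2 − 21.93 = 38.27 dB(A).
CNC lathe: 88.0 − 20·log₁₀(31.2/4.9) = 88.0 − 16.08 = 71.92 dB(A).
Σ 10^(L/10) = 1.557e+07 → L_total = 10·log₁₀(1.557e+07) = 71.92 dB(A).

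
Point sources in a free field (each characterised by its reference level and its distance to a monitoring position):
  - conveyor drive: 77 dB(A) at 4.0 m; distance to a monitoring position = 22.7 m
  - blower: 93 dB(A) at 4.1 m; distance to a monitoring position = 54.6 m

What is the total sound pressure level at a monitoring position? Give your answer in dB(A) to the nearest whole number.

71 dB(A)

First find each source's level at the receiver (point-source: −20·log₁₀(r/r_ref)), then combine on an intensity basis.
conveyor drive: 77 − 20·log₁₀(22.7/4.0) = 77 − 15.08 = 61.92 dB(A).
blower: 93 − 20·log₁₀(54.6/4.1) = 93 − 22.49 = 70.51 dB(A).
Σ 10^(L/10) = 1.281e+07 → L_total = 10·log₁₀(1.281e+07) = 71.07 dB(A).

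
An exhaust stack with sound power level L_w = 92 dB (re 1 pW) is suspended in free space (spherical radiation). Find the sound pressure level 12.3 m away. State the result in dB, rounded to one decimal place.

The power spreads over a sphere of area 4π·r², so L_p = L_w − 10·log₁₀(4π·r²).
4π·r² = 1901 m², 10·log₁₀ of that is 32.790 dB.
L_p = 92 − 32.790 = 59.21 dB.

59.2 dB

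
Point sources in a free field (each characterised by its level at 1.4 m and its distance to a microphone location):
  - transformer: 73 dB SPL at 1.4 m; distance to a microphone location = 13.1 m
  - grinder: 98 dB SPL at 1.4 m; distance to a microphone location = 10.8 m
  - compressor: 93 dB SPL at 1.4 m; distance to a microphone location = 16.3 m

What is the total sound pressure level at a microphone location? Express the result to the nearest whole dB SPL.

81 dB SPL

Apply inverse-square spreading to bring every level to the receiver, then sum 10^(L/10).
transformer: 73 − 20·log₁₀(13.1/1.4) = 73 − 19.42 = 53.58 dB SPL.
grinder: 98 − 20·log₁₀(10.8/1.4) = 98 − 17.75 = 80.25 dB SPL.
compressor: 93 − 20·log₁₀(16.3/1.4) = 93 − 21.32 = 71.68 dB SPL.
Σ 10^(L/10) = 1.210e+08 → L_total = 10·log₁₀(1.210e+08) = 80.83 dB SPL.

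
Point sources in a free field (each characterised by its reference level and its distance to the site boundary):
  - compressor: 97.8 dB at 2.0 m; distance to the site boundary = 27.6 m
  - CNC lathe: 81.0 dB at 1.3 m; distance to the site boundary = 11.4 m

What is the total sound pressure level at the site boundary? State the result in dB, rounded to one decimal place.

75.2 dB

Apply inverse-square spreading to bring every level to the receiver, then sum 10^(L/10).
compressor: 97.8 − 20·log₁₀(27.6/2.0) = 97.8 − 22.80 = 75.00 dB.
CNC lathe: 81.0 − 20·log₁₀(11.4/1.3) = 81.0 − 18.86 = 62.14 dB.
Σ 10^(L/10) = 3.328e+07 → L_total = 10·log₁₀(3.328e+07) = 75.22 dB.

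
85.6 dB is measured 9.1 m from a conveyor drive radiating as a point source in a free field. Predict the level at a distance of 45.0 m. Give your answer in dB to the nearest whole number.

Point-source attenuation: ΔL = 20·log₁₀(r₂/r₁) = 20·log₁₀(45.0/9.1) = 13.883 dB.
L₂ = 85.6 − 20·log₁₀(45.0/9.1) = 85.6 − 13.883 = 71.72 dB.

72 dB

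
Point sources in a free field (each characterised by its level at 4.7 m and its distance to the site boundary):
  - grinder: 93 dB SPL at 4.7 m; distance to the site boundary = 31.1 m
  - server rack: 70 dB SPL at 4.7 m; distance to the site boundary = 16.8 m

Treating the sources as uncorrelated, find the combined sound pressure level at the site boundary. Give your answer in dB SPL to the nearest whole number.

77 dB SPL

First find each source's level at the receiver (point-source: −20·log₁₀(r/r_ref)), then combine on an intensity basis.
grinder: 93 − 20·log₁₀(31.1/4.7) = 93 − 16.41 = 76.59 dB SPL.
server rack: 70 − 20·log₁₀(16.8/4.7) = 70 − 11.06 = 58.94 dB SPL.
Σ 10^(L/10) = 4.635e+07 → L_total = 10·log₁₀(4.635e+07) = 76.66 dB SPL.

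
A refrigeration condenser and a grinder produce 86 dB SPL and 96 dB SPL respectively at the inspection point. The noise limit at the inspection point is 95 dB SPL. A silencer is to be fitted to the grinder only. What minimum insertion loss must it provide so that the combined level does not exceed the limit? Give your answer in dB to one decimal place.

1.6 dB

Fixed contribution from the other source: Σ 10^(L/10) = 10^(86/10) = 3.981e+08 (86.00 dB SPL).
To meet 95 dB SPL overall, the treated grinder may contribute at most 10^(95/10) − 3.981e+08 = 2.764e+09, i.e. 94.42 dB SPL.
Required insertion loss = 96 − 94.42 = 1.58 dB.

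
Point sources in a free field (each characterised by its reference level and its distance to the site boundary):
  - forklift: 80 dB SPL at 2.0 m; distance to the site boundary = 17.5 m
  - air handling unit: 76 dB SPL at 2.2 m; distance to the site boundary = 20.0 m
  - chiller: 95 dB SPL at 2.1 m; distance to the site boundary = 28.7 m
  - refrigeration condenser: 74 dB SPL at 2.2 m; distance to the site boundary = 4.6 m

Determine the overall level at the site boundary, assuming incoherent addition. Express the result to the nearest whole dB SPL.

First find each source's level at the receiver (point-source: −20·log₁₀(r/r_ref)), then combine on an intensity basis.
forklift: 80 − 20·log₁₀(17.5/2.0) = 80 − 18.84 = 61.16 dB SPL.
air handling unit: 76 − 20·log₁₀(20.0/2.2) = 76 − 19.17 = 56.83 dB SPL.
chiller: 95 − 20·log₁₀(28.7/2.1) = 95 − 22.71 = 72.29 dB SPL.
refrigeration condenser: 74 − 20·log₁₀(4.6/2.2) = 74 − 6.41 = 67.59 dB SPL.
Σ 10^(L/10) = 2.446e+07 → L_total = 10·log₁₀(2.446e+07) = 73.89 dB SPL.

74 dB SPL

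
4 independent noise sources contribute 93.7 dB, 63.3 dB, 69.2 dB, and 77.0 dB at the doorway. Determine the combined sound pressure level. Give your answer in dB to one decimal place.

Incoherent sources combine by intensity addition: L_total = 10·log₁₀(Σ 10^(L_i/10)).
Σ 10^(L/10) = 10^(93.7/10) + 10^(63.3/10) + 10^(69.2/10) + 10^(77.0/10) = 2.405e+09.
L_total = 10·log₁₀(2.405e+09) = 93.81 dB.

93.8 dB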